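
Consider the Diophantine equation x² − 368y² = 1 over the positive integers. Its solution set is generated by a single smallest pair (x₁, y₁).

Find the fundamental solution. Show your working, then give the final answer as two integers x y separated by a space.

√368 = [19; 5,2,5,38, …], period ℓ=4 (even) → k=3
k=0  a_k=19  p_k/q_k = 19/1
k=1  a_k=5  p_k/q_k = 96/5
k=2  a_k=2  p_k/q_k = 211/11
k=3  a_k=5  p_k/q_k = 1151/60
(x₁, y₁) = (1151, 60);  1151² − 368·60² = 1 ✓

1151 60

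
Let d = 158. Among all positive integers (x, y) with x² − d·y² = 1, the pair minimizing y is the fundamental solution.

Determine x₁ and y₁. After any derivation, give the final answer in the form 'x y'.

√158 = [12; 1,1,3,12,3,1,1,24, …], period ℓ=8 (even) → k=7
a_0=12:  p_0=12·1+0=12,  q_0=12·0+1=1
a_1=1:  p_1=1·12+1=13,  q_1=1·1+0=1
a_2=1:  p_2=1·13+12=25,  q_2=1·1+1=2
a_3=3:  p_3=3·25+13=88,  q_3=3·2+1=7
a_4=12:  p_4=12·88+25=1081,  q_4=12·7+2=86
a_5=3:  p_5=3·1081+88=3331,  q_5=3·86+7=265
a_6=1:  p_6=1·3331+1081=4412,  q_6=1·265+86=351
a_7=1:  p_7=1·4412+3331=7743,  q_7=1·351+265=616
fundamental: x₁=7743, y₁=616  (since 59954049 − 158·379456 = 1)

7743 616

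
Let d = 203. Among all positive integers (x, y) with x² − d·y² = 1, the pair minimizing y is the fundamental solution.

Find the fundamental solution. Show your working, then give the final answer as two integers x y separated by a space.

[14; 4,28] for √203; ℓ=2 ⇒ convergent index 1
k=0  a_k=14  p_k/q_k = 14/1
k=1  a_k=4  p_k/q_k = 57/4
fundamental: x₁=57, y₁=4  (since 3249 − 203·16 = 1)

57 4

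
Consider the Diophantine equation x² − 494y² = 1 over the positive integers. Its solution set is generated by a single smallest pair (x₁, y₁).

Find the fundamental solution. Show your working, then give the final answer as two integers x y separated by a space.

[22; 4,2,2,1,2,1,2,2,4,44] for √494; ℓ=10 ⇒ convergent index 9
k=0  a_k=22  p_k/q_k = 22/1
…
k=2  a_k=2  p_k/q_k = 200/9
k=3  a_k=2  p_k/q_k = 489/22
k=4  a_k=1  p_k/q_k = 689/31
…
k=8  a_k=2  p_k/q_k = 16514/743
k=9  a_k=4  p_k/q_k = 73035/3286
→ (73035, 3286).  Check: 73035²=5334111225, 494·3286²=5334111224, difference 1.

73035 3286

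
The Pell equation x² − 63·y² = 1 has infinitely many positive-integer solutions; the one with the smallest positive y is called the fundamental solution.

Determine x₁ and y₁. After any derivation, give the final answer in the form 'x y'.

√63 → a₀=7, period (1,14); ℓ=2 even so k=1
step 0: (7, 1)  from 7·(1,0) + (0,1)
step 1: (8, 1)  from 1·(7,1) + (1,0)
fundamental: x₁=8, y₁=1  (since 64 − 63·1 = 1)

8 1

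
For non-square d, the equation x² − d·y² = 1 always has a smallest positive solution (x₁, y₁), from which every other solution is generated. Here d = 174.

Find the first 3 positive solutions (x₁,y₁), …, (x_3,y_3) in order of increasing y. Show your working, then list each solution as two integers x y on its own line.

1451 110
4210801 319220
12219743051 926376330

d=174: √d = [13; 5,4,5,26] (ℓ=4, even), read p_3/q_3
k=0  a_k=13  p_k/q_k = 13/1
k=1  a_k=5  p_k/q_k = 66/5
k=2  a_k=4  p_k/q_k = 277/21
k=3  a_k=5  p_k/q_k = 1451/110
(x₁, y₁) = (1451, 110);  1451² − 174·110² = 1 ✓
(1451+110√174)^2 = 4210801 + 319220√174
(1451+110√174)^3 = 12219743051 + 926376330√174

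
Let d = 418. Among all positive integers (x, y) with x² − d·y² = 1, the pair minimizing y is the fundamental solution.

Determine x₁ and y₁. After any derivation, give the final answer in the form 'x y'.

33857 1656

d=418: √d = [20; 2,4,20,4,2,40] (ℓ=6, even), read p_5/q_5
a_0=20:  p_0=20·1+0=20,  q_0=20·0+1=1
…
a_2=4:  p_2=4·41+20=184,  q_2=4·2+1=9
a_3=20:  p_3=20·184+41=3721,  q_3=20·9+2=182
a_4=4:  p_4=4·3721+184=15068,  q_4=4·182+9=737
a_5=2:  p_5=2·15068+3721=33857,  q_5=2·737+182=1656
→ (33857, 1656).  Check: 33857²=1146296449, 418·1656²=1146296448, difference 1.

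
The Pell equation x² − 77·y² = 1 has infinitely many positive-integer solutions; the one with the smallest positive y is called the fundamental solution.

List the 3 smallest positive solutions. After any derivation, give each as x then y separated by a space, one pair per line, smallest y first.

√77 = [8; 1,3,2,3,1,16, …], period ℓ=6 (even) → k=5
a_0=8:  p_0=8·1+0=8,  q_0=8·0+1=1
…
a_2=3:  p_2=3·9+8=35,  q_2=3·1+1=4
…
a_4=3:  p_4=3·79+35=272,  q_4=3·9+4=31
a_5=1:  p_5=1·272+79=351,  q_5=1·31+9=40
→ (351, 40).  Check: 351²=123201, 77·40²=123200, difference 1.
(351+40√77)^2 = 246401 + 28080√77
(351+40√77)^3 = 172973151 + 19712120√77

351 40
246401 28080
172973151 19712120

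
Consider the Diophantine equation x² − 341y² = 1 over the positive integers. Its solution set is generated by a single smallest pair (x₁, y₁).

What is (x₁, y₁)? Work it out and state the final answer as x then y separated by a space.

√341 = [18; 2,6,1,8,2,…,6,2,36, …], period ℓ=14 (even) → k=13
k=0  a_k=18  p_k/q_k = 18/1
k=1  a_k=2  p_k/q_k = 37/2
…
k=3  a_k=1  p_k/q_k = 277/15
k=4  a_k=8  p_k/q_k = 2456/133
…
k=6  a_k=1  p_k/q_k = 7645/414
k=7  a_k=2  p_k/q_k = 20479/1109
k=8  a_k=1  p_k/q_k = 28124/1523
…
k=10  a_k=8  p_k/q_k = 641940/34763
k=11  a_k=1  p_k/q_k = 718667/38918
k=12  a_k=6  p_k/q_k = 4953942/268271
k=13  a_k=2  p_k/q_k = 10626551/575460
→ (10626551, 575460).  Check: 10626551²=112923586155601, 341·575460²=112923586155600, difference 1.

10626551 575460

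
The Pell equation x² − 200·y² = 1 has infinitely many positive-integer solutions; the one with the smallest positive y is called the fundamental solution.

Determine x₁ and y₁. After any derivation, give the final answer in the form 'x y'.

99 7

[14; 7,28] for √200; ℓ=2 ⇒ convergent index 1
i=0: a=14 ⇒ p=14, q=1
i=1: a=7 ⇒ p=99, q=7
fundamental: x₁=99, y₁=7  (since 9801 − 200·49 = 1)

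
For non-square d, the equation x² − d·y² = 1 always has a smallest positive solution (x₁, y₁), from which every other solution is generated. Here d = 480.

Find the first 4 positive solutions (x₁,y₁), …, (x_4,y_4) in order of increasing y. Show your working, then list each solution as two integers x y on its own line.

d=480: √d = [21; 1,9,1,42] (ℓ=4, even), read p_3/q_3
step 0: (21, 1)  from 21·(1,0) + (0,1)
step 1: (22, 1)  from 1·(21,1) + (1,0)
step 2: (219, 10)  from 9·(22,1) + (21,1)
step 3: (241, 11)  from 1·(219,10) + (22,1)
→ (241, 11).  Check: 241²=58081, 480·11²=58080, difference 1.
(x_2, y_2) = (241·241 + 480·11·11, 241·11 + 11·241) = (116161, 5302)
(x_3, y_3) = (241·116161 + 480·11·5302, 241·5302 + 11·116161) = (55989361, 2555553)
(x_4, y_4) = (241·55989361 + 480·11·2555553, 241·2555553 + 11·55989361) = (26986755841, 1231771244)

241 11
116161 5302
55989361 2555553
26986755841 1231771244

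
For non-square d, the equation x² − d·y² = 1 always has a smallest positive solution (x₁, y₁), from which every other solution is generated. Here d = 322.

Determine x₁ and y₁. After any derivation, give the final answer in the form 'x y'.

d=322: √d = [17; 1,16,1,34] (ℓ=4, even), read p_3/q_3
a_0=17:  p_0=17·1+0=17,  q_0=17·0+1=1
a_1=1:  p_1=1·17+1=18,  q_1=1·1+0=1
a_2=16:  p_2=16·18+17=305,  q_2=16·1+1=17
a_3=1:  p_3=1·305+18=323,  q_3=1·17+1=18
(x₁, y₁) = (323, 18);  323² − 322·18² = 1 ✓

323 18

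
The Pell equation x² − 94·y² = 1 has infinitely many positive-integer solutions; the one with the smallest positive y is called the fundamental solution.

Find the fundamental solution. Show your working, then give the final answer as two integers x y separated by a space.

2143295 221064

[9; 1,2,3,1,1,…,2,1,18] for √94; ℓ=16 ⇒ convergent index 15
step 0: (9, 1)  from 9·(1,0) + (0,1)
…
step 3: (97, 10)  from 3·(29,3) + (10,1)
step 4: (126, 13)  from 1·(97,10) + (29,3)
…
step 7: (1464, 151)  from 1·(1241,128) + (223,23)
step 8: (12953, 1336)  from 8·(1464,151) + (1241,128)
step 9: (14417, 1487)  from 1·(12953,1336) + (1464,151)
…
step 11: (99455, 10258)  from 1·(85038,8771) + (14417,1487)
…
step 13: (652934, 67345)  from 3·(184493,19029) + (99455,10258)
step 14: (1490361, 153719)  from 2·(652934,67345) + (184493,19029)
step 15: (2143295, 221064)  from 1·(1490361,153719) + (652934,67345)
(x₁, y₁) = (2143295, 221064);  2143295² − 94·221064² = 1 ✓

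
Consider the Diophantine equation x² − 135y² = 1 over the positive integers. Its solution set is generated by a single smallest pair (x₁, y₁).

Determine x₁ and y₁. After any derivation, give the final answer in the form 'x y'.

244 21

√135 = [11; 1,1,1,1,1,1,1,22, …], period ℓ=8 (even) → k=7
step 0: (11, 1)  from 11·(1,0) + (0,1)
step 1: (12, 1)  from 1·(11,1) + (1,0)
…
step 3: (35, 3)  from 1·(23,2) + (12,1)
…
step 5: (93, 8)  from 1·(58,5) + (35,3)
step 6: (151, 13)  from 1·(93,8) + (58,5)
step 7: (244, 21)  from 1·(151,13) + (93,8)
fundamental: x₁=244, y₁=21  (since 59536 − 135·441 = 1)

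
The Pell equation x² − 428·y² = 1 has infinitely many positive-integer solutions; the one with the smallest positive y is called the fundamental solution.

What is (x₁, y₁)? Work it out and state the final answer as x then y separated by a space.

1850887 89466

√428 → a₀=20, period (1,2,4,1,5,10,5,1,4,2,1,40); ℓ=12 even so k=11
k=0  a_k=20  p_k/q_k = 20/1
k=1  a_k=1  p_k/q_k = 21/1
…
k=9  a_k=4  p_k/q_k = 577179/27899
k=10  a_k=2  p_k/q_k = 1273708/61567
k=11  a_k=1  p_k/q_k = 1850887/89466
→ (1850887, 89466).  Check: 1850887²=3425782686769, 428·89466²=3425782686768, difference 1.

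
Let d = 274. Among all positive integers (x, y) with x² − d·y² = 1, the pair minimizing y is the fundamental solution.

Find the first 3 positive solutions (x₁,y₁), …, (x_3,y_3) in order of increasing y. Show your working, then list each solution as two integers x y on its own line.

√274 → a₀=16, period (1,1,4,4,1,1,32); ℓ=7 odd so k=13
k=0  a_k=16  p_k/q_k = 16/1
k=1  a_k=1  p_k/q_k = 17/1
k=2  a_k=1  p_k/q_k = 33/2
…
k=4  a_k=4  p_k/q_k = 629/38
k=5  a_k=1  p_k/q_k = 778/47
k=6  a_k=1  p_k/q_k = 1407/85
k=7  a_k=32  p_k/q_k = 45802/2767
k=8  a_k=1  p_k/q_k = 47209/2852
…
k=10  a_k=4  p_k/q_k = 419253/25328
k=11  a_k=4  p_k/q_k = 1770023/106931
k=12  a_k=1  p_k/q_k = 2189276/132259
k=13  a_k=1  p_k/q_k = 3959299/239190
→ (3959299, 239190).  Check: 3959299²=15676048571401, 274·239190²=15676048571400, difference 1.
n=2: (3959299,239190)∘(3959299,239190) = (3959299·3959299+274·239190·239190, 3959299·239190+239190·3959299) = (31352097142801,1894049455620)
n=3: (31352097142801,1894049455620)∘(3959299,239190) = (3959299·31352097142801+274·239190·1894049455620, 3959299·1894049455620+239190·31352097142801) = (248264653730785753699,14998216231173381570)

3959299 239190
31352097142801 1894049455620
248264653730785753699 14998216231173381570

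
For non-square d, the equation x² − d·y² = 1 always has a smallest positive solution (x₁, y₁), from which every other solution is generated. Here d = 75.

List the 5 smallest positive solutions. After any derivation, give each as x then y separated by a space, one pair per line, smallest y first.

26 3
1351 156
70226 8109
3650401 421512
189750626 21910515

d=75: √d = [8; 1,1,1,16] (ℓ=4, even), read p_3/q_3
i=0: a=8 ⇒ p=8, q=1
i=1: a=1 ⇒ p=9, q=1
i=2: a=1 ⇒ p=17, q=2
i=3: a=1 ⇒ p=26, q=3
(x₁, y₁) = (26, 3);  26² − 75·3² = 1 ✓
n=2: (26,3)∘(26,3) = (26·26+75·3·3, 26·3+3·26) = (1351,156)
n=3: (1351,156)∘(26,3) = (26·1351+75·3·156, 26·156+3·1351) = (70226,8109)
n=4: (70226,8109)∘(26,3) = (26·70226+75·3·8109, 26·8109+3·70226) = (3650401,421512)
n=5: (3650401,421512)∘(26,3) = (26·3650401+75·3·421512, 26·421512+3·3650401) = (189750626,21910515)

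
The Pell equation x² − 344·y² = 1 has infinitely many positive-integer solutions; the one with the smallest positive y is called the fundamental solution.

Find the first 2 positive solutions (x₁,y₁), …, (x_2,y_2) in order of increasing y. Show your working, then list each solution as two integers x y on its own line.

10405 561
216528049 11674410

d=344: √d = [18; 1,1,4,1,3,1,4,1,1,36] (ℓ=10, even), read p_9/q_9
k=0  a_k=18  p_k/q_k = 18/1
k=1  a_k=1  p_k/q_k = 19/1
…
k=4  a_k=1  p_k/q_k = 204/11
…
k=6  a_k=1  p_k/q_k = 983/53
…
k=8  a_k=1  p_k/q_k = 5694/307
k=9  a_k=1  p_k/q_k = 10405/561
→ (10405, 561).  Check: 10405²=108264025, 344·561²=108264024, difference 1.
k=2:  x_2 = 10405·10405+344·561·561 = 216528049,  y_2 = 10405·561+561·10405 = 11674410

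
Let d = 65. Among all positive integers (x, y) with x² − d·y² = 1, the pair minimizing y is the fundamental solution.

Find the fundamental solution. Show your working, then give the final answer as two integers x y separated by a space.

d=65: √d = [8; 16] (ℓ=1, odd), read p_1/q_1
k=0  a_k=8  p_k/q_k = 8/1
k=1  a_k=16  p_k/q_k = 129/16
→ (129, 16).  Check: 129²=16641, 65·16²=16640, difference 1.

129 16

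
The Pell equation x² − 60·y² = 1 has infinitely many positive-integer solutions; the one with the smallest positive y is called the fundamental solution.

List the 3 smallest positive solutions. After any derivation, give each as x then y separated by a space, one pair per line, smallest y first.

31 4
1921 248
119071 15372

√60 → a₀=7, period (1,2,1,14); ℓ=4 even so k=3
step 0: (7, 1)  from 7·(1,0) + (0,1)
…
step 2: (23, 3)  from 2·(8,1) + (7,1)
step 3: (31, 4)  from 1·(23,3) + (8,1)
→ (31, 4).  Check: 31²=961, 60·4²=960, difference 1.
k=2:  x_2 = 31·31+60·4·4 = 1921,  y_2 = 31·4+4·31 = 248
k=3:  x_3 = 31·1921+60·4·248 = 119071,  y_3 = 31·248+4·1921 = 15372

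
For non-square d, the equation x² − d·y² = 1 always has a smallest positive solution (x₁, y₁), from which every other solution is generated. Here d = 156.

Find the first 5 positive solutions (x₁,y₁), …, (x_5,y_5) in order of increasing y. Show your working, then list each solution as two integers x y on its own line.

√156 → a₀=12, period (2,24); ℓ=2 even so k=1
i=0: a=12 ⇒ p=12, q=1
i=1: a=2 ⇒ p=25, q=2
fundamental: x₁=25, y₁=2  (since 625 − 156·4 = 1)
k=2:  x_2 = 25·25+156·2·2 = 1249,  y_2 = 25·2+2·25 = 100
k=3:  x_3 = 25·1249+156·2·100 = 62425,  y_3 = 25·100+2·1249 = 4998
k=4:  x_4 = 25·62425+156·2·4998 = 3120001,  y_4 = 25·4998+2·62425 = 249800
k=5:  x_5 = 25·3120001+156·2·249800 = 155937625,  y_5 = 25·249800+2·3120001 = 12485002

25 2
1249 100
62425 4998
3120001 249800
155937625 12485002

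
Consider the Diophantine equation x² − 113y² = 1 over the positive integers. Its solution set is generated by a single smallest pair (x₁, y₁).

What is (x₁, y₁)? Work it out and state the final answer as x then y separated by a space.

[10; 1,1,1,2,2,1,1,1,20] for √113; ℓ=9 ⇒ convergent index 17
i=0: a=10 ⇒ p=10, q=1
…
i=3: a=1 ⇒ p=32, q=3
…
i=5: a=2 ⇒ p=202, q=19
…
i=9: a=20 ⇒ p=16009, q=1506
…
i=13: a=2 ⇒ p=131952, q=12413
i=14: a=2 ⇒ p=313483, q=29490
…
i=16: a=1 ⇒ p=758918, q=71393
i=17: a=1 ⇒ p=1204353, q=113296
→ (1204353, 113296).  Check: 1204353²=1450466148609, 113·113296²=1450466148608, difference 1.

1204353 113296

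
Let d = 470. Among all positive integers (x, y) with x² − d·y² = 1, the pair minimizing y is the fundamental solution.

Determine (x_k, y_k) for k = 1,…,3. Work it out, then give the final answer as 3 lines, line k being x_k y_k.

1691 78
5718961 263796
19341524411 892157994

√470 → a₀=21, period (1,2,8,2,1,42); ℓ=6 even so k=5
k=0  a_k=21  p_k/q_k = 21/1
…
k=4  a_k=2  p_k/q_k = 1149/53
k=5  a_k=1  p_k/q_k = 1691/78
fundamental: x₁=1691, y₁=78  (since 2859481 − 470·6084 = 1)
k=2:  x_2 = 1691·1691+470·78·78 = 5718961,  y_2 = 1691·78+78·1691 = 263796
k=3:  x_3 = 1691·5718961+470·78·263796 = 19341524411,  y_3 = 1691·263796+78·5718961 = 892157994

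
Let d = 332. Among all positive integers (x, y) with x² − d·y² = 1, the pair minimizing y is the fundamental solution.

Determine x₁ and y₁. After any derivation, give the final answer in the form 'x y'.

[18; 4,1,1,8,1,1,4,36] for √332; ℓ=8 ⇒ convergent index 7
step 0: (18, 1)  from 18·(1,0) + (0,1)
step 1: (73, 4)  from 4·(18,1) + (1,0)
…
step 3: (164, 9)  from 1·(91,5) + (73,4)
…
step 5: (1567, 86)  from 1·(1403,77) + (164,9)
step 6: (2970, 163)  from 1·(1567,86) + (1403,77)
step 7: (13447, 738)  from 4·(2970,163) + (1567,86)
(x₁, y₁) = (13447, 738);  13447² − 332·738² = 1 ✓

13447 738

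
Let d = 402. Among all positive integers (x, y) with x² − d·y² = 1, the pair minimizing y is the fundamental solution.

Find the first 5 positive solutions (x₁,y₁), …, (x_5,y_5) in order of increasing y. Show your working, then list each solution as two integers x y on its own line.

401 20
321601 16040
257923601 12864060
206854406401 10316960080
165896976010001 8274189120100

√402 → a₀=20, period (20,40); ℓ=2 even so k=1
i=0: a=20 ⇒ p=20, q=1
i=1: a=20 ⇒ p=401, q=20
→ (401, 20).  Check: 401²=160801, 402·20²=160800, difference 1.
n=2: (401,20)∘(401,20) = (401·401+402·20·20, 401·20+20·401) = (321601,16040)
n=3: (321601,16040)∘(401,20) = (401·321601+402·20·16040, 401·16040+20·321601) = (257923601,12864060)
n=4: (257923601,12864060)∘(401,20) = (401·257923601+402·20·12864060, 401·12864060+20·257923601) = (206854406401,10316960080)
n=5: (206854406401,10316960080)∘(401,20) = (401·206854406401+402·20·10316960080, 401·10316960080+20·206854406401) = (165896976010001,8274189120100)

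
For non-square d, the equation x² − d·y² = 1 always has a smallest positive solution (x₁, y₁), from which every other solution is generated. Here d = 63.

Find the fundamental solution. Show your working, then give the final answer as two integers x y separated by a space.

√63 → a₀=7, period (1,14); ℓ=2 even so k=1
k=0  a_k=7  p_k/q_k = 7/1
k=1  a_k=1  p_k/q_k = 8/1
(x₁, y₁) = (8, 1);  8² − 63·1² = 1 ✓

8 1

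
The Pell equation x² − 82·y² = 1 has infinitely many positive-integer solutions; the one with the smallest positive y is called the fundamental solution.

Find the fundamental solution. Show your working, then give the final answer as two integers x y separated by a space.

√82 = [9; 18, …], period ℓ=1 (odd) → k=1
step 0: (9, 1)  from 9·(1,0) + (0,1)
step 1: (163, 18)  from 18·(9,1) + (1,0)
→ (163, 18).  Check: 163²=26569, 82·18²=26568, difference 1.

163 18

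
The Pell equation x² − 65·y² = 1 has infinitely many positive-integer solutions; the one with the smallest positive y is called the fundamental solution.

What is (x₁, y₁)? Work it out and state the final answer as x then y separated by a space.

d=65: √d = [8; 16] (ℓ=1, odd), read p_1/q_1
a_0=8:  p_0=8·1+0=8,  q_0=8·0+1=1
a_1=16:  p_1=16·8+1=129,  q_1=16·1+0=16
→ (129, 16).  Check: 129²=16641, 65·16²=16640, difference 1.

129 16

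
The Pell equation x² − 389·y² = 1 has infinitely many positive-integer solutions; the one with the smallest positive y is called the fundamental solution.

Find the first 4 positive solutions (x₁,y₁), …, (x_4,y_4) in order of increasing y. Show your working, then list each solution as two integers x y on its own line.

3287049 166660
21609382256801 1095639172680
142062196675667653449 7202839293837075980
933930803041091759821507201 47352171395934637886793360

√389 → a₀=19, period (1,2,1,1,1,1,2,1,38); ℓ=9 odd so k=17
i=0: a=19 ⇒ p=19, q=1
i=1: a=1 ⇒ p=20, q=1
i=2: a=2 ⇒ p=59, q=3
…
i=5: a=1 ⇒ p=217, q=11
i=6: a=1 ⇒ p=355, q=18
…
i=8: a=1 ⇒ p=1282, q=65
i=9: a=38 ⇒ p=49643, q=2517
i=10: a=1 ⇒ p=50925, q=2582
…
i=12: a=1 ⇒ p=202418, q=10263
i=13: a=1 ⇒ p=353911, q=17944
i=14: a=1 ⇒ p=556329, q=28207
i=15: a=1 ⇒ p=910240, q=46151
i=16: a=2 ⇒ p=2376809, q=120509
i=17: a=1 ⇒ p=3287049, q=166660
→ (3287049, 166660).  Check: 3287049²=10804691128401, 389·166660²=10804691128400, difference 1.
k=2:  x_2 = 3287049·3287049+389·166660·166660 = 21609382256801,  y_2 = 3287049·166660+166660·3287049 = 1095639172680
k=3:  x_3 = 3287049·21609382256801+389·166660·1095639172680 = 142062196675667653449,  y_3 = 3287049·1095639172680+166660·21609382256801 = 7202839293837075980
k=4:  x_4 = 3287049·142062196675667653449+389·166660·7202839293837075980 = 933930803041091759821507201,  y_4 = 3287049·7202839293837075980+166660·142062196675667653449 = 47352171395934637886793360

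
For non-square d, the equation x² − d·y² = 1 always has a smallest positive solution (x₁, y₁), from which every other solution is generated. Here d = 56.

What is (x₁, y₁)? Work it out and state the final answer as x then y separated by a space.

15 2

√56 = [7; 2,14, …], period ℓ=2 (even) → k=1
k=0  a_k=7  p_k/q_k = 7/1
k=1  a_k=2  p_k/q_k = 15/2
fundamental: x₁=15, y₁=2  (since 225 − 56·4 = 1)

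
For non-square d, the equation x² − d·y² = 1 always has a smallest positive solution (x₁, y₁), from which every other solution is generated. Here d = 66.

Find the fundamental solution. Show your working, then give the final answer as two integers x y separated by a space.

[8; 8,16] for √66; ℓ=2 ⇒ convergent index 1
a_0=8:  p_0=8·1+0=8,  q_0=8·0+1=1
a_1=8:  p_1=8·8+1=65,  q_1=8·1+0=8
fundamental: x₁=65, y₁=8  (since 4225 − 66·64 = 1)

65 8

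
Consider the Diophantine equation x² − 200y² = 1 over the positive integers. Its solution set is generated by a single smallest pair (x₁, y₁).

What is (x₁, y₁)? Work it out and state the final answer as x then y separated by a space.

√200 = [14; 7,28, …], period ℓ=2 (even) → k=1
step 0: (14, 1)  from 14·(1,0) + (0,1)
step 1: (99, 7)  from 7·(14,1) + (1,0)
fundamental: x₁=99, y₁=7  (since 9801 − 200·49 = 1)

99 7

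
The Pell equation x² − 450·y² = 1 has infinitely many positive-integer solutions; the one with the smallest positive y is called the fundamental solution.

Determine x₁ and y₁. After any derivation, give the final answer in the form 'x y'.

19601 924

[21; 4,1,2,4,2,1,4,42] for √450; ℓ=8 ⇒ convergent index 7
a_0=21:  p_0=21·1+0=21,  q_0=21·0+1=1
…
a_3=2:  p_3=2·106+85=297,  q_3=2·5+4=14
a_4=4:  p_4=4·297+106=1294,  q_4=4·14+5=61
a_5=2:  p_5=2·1294+297=2885,  q_5=2·61+14=136
a_6=1:  p_6=1·2885+1294=4179,  q_6=1·136+61=197
a_7=4:  p_7=4·4179+2885=19601,  q_7=4·197+136=924
(x₁, y₁) = (19601, 924);  19601² − 450·924² = 1 ✓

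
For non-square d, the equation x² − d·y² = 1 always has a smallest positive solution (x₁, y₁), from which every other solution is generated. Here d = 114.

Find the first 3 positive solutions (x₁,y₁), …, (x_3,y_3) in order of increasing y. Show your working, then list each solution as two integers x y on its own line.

√114 = [10; 1,2,10,2,1,20, …], period ℓ=6 (even) → k=5
k=0  a_k=10  p_k/q_k = 10/1
…
k=2  a_k=2  p_k/q_k = 32/3
k=3  a_k=10  p_k/q_k = 331/31
k=4  a_k=2  p_k/q_k = 694/65
k=5  a_k=1  p_k/q_k = 1025/96
→ (1025, 96).  Check: 1025²=1050625, 114·96²=1050624, difference 1.
(1025+96√114)^2 = 2101249 + 196800√114
(1025+96√114)^3 = 4307559425 + 403439904√114

1025 96
2101249 196800
4307559425 403439904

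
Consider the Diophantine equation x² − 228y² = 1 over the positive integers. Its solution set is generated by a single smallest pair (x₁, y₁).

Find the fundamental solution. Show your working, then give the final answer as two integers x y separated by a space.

151 10

√228 → a₀=15, period (10,30); ℓ=2 even so k=1
k=0  a_k=15  p_k/q_k = 15/1
k=1  a_k=10  p_k/q_k = 151/10
fundamental: x₁=151, y₁=10  (since 22801 − 228·100 = 1)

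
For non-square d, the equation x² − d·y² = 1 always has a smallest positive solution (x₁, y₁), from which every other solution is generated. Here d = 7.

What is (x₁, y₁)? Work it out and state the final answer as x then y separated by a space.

8 3

√7 → a₀=2, period (1,1,1,4); ℓ=4 even so k=3
k=0  a_k=2  p_k/q_k = 2/1
…
k=2  a_k=1  p_k/q_k = 5/2
k=3  a_k=1  p_k/q_k = 8/3
(x₁, y₁) = (8, 3);  8² − 7·3² = 1 ✓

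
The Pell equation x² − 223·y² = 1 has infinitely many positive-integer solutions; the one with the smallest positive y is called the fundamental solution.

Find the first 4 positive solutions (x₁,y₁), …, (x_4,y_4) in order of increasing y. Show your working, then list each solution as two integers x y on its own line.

224 15
100351 6720
44957024 3010545
20140646401 1348717440

d=223: √d = [14; 1,13,1,28] (ℓ=4, even), read p_3/q_3
step 0: (14, 1)  from 14·(1,0) + (0,1)
step 1: (15, 1)  from 1·(14,1) + (1,0)
step 2: (209, 14)  from 13·(15,1) + (14,1)
step 3: (224, 15)  from 1·(209,14) + (15,1)
(x₁, y₁) = (224, 15);  224² − 223·15² = 1 ✓
(x_2, y_2) = (224·224 + 223·15·15, 224·15 + 15·224) = (100351, 6720)
(x_3, y_3) = (224·100351 + 223·15·6720, 224·6720 + 15·100351) = (44957024, 3010545)
(x_4, y_4) = (224·44957024 + 223·15·3010545, 224·3010545 + 15·44957024) = (20140646401, 1348717440)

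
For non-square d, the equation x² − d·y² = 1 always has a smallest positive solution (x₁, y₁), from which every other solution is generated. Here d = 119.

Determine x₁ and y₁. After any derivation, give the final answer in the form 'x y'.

[10; 1,9,1,20] for √119; ℓ=4 ⇒ convergent index 3
step 0: (10, 1)  from 10·(1,0) + (0,1)
…
step 2: (109, 10)  from 9·(11,1) + (10,1)
step 3: (120, 11)  from 1·(109,10) + (11,1)
(x₁, y₁) = (120, 11);  120² − 119·11² = 1 ✓

120 11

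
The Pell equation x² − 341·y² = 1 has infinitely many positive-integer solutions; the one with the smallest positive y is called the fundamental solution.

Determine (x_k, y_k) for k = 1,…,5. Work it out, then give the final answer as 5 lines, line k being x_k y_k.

√341 → a₀=18, period (2,6,1,8,2,…,6,2,36); ℓ=14 even so k=13
a_0=18:  p_0=18·1+0=18,  q_0=18·0+1=1
a_1=2:  p_1=2·18+1=37,  q_1=2·1+0=2
…
a_4=8:  p_4=8·277+240=2456,  q_4=8·15+13=133
…
a_6=1:  p_6=1·5189+2456=7645,  q_6=1·281+133=414
…
a_8=1:  p_8=1·20479+7645=28124,  q_8=1·1109+414=1523
…
a_10=8:  p_10=8·76727+28124=641940,  q_10=8·4155+1523=34763
…
a_12=6:  p_12=6·718667+641940=4953942,  q_12=6·38918+34763=268271
a_13=2:  p_13=2·4953942+718667=10626551,  q_13=2·268271+38918=575460
(x₁, y₁) = (10626551, 575460);  10626551² − 341·575460² = 1 ✓
n=2: (10626551,575460)∘(10626551,575460) = (10626551·10626551+341·575460·575460, 10626551·575460+575460·10626551) = (225847172311201,12230310076920)
n=3: (225847172311201,12230310076920)∘(10626551,575460) = (10626551·225847172311201+341·575460·12230310076920, 10626551·12230310076920+575460·225847172311201) = (4799952989541519968951,259932027556408030380)
n=4: (4799952989541519968951,259932027556408030380)∘(10626551,575460) = (10626551·4799952989541519968951+341·575460·259932027556408030380, 10626551·259932027556408030380+575460·4799952989541519968951) = (102013890481930631287980124801,5524361894723138392975161840)
n=5: (102013890481930631287980124801,5524361894723138392975161840)∘(10626551,575460) = (10626551·102013890481930631287980124801+341·575460·5524361894723138392975161840, 10626551·5524361894723138392975161840+575460·102013890481930631287980124801) = (2168111619829296063734843424848413751,117409826833463862093989641643997300)

10626551 575460
225847172311201 12230310076920
4799952989541519968951 259932027556408030380
102013890481930631287980124801 5524361894723138392975161840
2168111619829296063734843424848413751 117409826833463862093989641643997300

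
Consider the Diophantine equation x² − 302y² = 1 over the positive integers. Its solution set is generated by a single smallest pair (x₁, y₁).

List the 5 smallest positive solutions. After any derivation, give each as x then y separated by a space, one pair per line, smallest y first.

d=302: √d = [17; 2,1,1,1,4,…,1,2,34] (ℓ=16, even), read p_15/q_15
step 0: (17, 1)  from 17·(1,0) + (0,1)
…
step 2: (52, 3)  from 1·(35,2) + (17,1)
…
step 4: (139, 8)  from 1·(87,5) + (52,3)
…
step 6: (1425, 82)  from 2·(643,37) + (139,8)
step 7: (2068, 119)  from 1·(1425,82) + (643,37)
…
step 9: (36581, 2105)  from 1·(34513,1986) + (2068,119)
…
step 11: (467281, 26889)  from 4·(107675,6196) + (36581,2105)
…
step 14: (1617193, 93059)  from 1·(1042237,59974) + (574956,33085)
step 15: (4276623, 246092)  from 2·(1617193,93059) + (1042237,59974)
→ (4276623, 246092).  Check: 4276623²=18289504284129, 302·246092²=18289504284128, difference 1.
(x_2, y_2) = (4276623·4276623 + 302·246092·246092, 4276623·246092 + 246092·4276623) = (36579008568257, 2104885414632)
(x_3, y_3) = (4276623·36579008568257 + 302·246092·2104885414632, 4276623·2104885414632 + 246092·36579008568257) = (312869258720405635599, 18003602753159249380)
(x_4, y_4) = (4276623·312869258720405635599 + 302·246092·18003602753159249380, 4276623·18003602753159249380 + 246092·312869258720405635599) = (2676047735673238042056036097, 153989243234046232237072848)
(x_5, y_5) = (4276623·2676047735673238042056036097 + 302·246092·153989243234046232237072848, 4276623·153989243234046232237072848 + 246092·2676047735673238042056036097) = (22888894590955867721004902116885263, 1317107878734614996094061229615228)

4276623 246092
36579008568257 2104885414632
312869258720405635599 18003602753159249380
2676047735673238042056036097 153989243234046232237072848
22888894590955867721004902116885263 1317107878734614996094061229615228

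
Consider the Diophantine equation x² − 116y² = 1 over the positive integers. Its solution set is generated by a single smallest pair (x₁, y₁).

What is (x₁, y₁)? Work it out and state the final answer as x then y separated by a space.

√116 = [10; 1,3,2,1,4,1,2,3,1,20, …], period ℓ=10 (even) → k=9
step 0: (10, 1)  from 10·(1,0) + (0,1)
…
step 2: (43, 4)  from 3·(11,1) + (10,1)
…
step 4: (140, 13)  from 1·(97,9) + (43,4)
…
step 8: (7550, 701)  from 3·(2251,209) + (797,74)
step 9: (9801, 910)  from 1·(7550,701) + (2251,209)
fundamental: x₁=9801, y₁=910  (since 96059601 − 116·828100 = 1)

9801 910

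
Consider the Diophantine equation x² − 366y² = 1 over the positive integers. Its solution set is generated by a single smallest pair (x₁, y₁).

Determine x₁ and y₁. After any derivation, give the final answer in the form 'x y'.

907925 47458

√366 = [19; 7,1,1,1,2,12,2,1,1,1,7,38, …], period ℓ=12 (even) → k=11
k=0  a_k=19  p_k/q_k = 19/1
k=1  a_k=7  p_k/q_k = 134/7
…
k=4  a_k=1  p_k/q_k = 440/23
k=5  a_k=2  p_k/q_k = 1167/61
k=6  a_k=12  p_k/q_k = 14444/755
k=7  a_k=2  p_k/q_k = 30055/1571
k=8  a_k=1  p_k/q_k = 44499/2326
k=9  a_k=1  p_k/q_k = 74554/3897
k=10  a_k=1  p_k/q_k = 119053/6223
k=11  a_k=7  p_k/q_k = 907925/47458
→ (907925, 47458).  Check: 907925²=824327805625, 366·47458²=824327805624, difference 1.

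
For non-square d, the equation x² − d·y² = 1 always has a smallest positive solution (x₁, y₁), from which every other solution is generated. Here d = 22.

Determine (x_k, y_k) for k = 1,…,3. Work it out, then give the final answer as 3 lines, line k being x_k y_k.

[4; 1,2,4,2,1,8] for √22; ℓ=6 ⇒ convergent index 5
i=0: a=4 ⇒ p=4, q=1
i=1: a=1 ⇒ p=5, q=1
i=2: a=2 ⇒ p=14, q=3
…
i=4: a=2 ⇒ p=136, q=29
i=5: a=1 ⇒ p=197, q=42
(x₁, y₁) = (197, 42);  197² − 22·42² = 1 ✓
k=2:  x_2 = 197·197+22·42·42 = 77617,  y_2 = 197·42+42·197 = 16548
k=3:  x_3 = 197·77617+22·42·16548 = 30580901,  y_3 = 197·16548+42·77617 = 6519870

197 42
77617 16548
30580901 6519870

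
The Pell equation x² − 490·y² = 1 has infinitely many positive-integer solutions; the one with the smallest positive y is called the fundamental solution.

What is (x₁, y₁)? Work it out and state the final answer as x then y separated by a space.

1039681 46968

√490 = [22; 7,2,1,4,4,4,1,2,7,44, …], period ℓ=10 (even) → k=9
a_0=22:  p_0=22·1+0=22,  q_0=22·0+1=1
a_1=7:  p_1=7·22+1=155,  q_1=7·1+0=7
a_2=2:  p_2=2·155+22=332,  q_2=2·7+1=15
a_3=1:  p_3=1·332+155=487,  q_3=1·15+7=22
a_4=4:  p_4=4·487+332=2280,  q_4=4·22+15=103
…
a_6=4:  p_6=4·9607+2280=40708,  q_6=4·434+103=1839
…
a_8=2:  p_8=2·50315+40708=141338,  q_8=2·2273+1839=6385
a_9=7:  p_9=7·141338+50315=1039681,  q_9=7·6385+2273=46968
→ (1039681, 46968).  Check: 1039681²=1080936581761, 490·46968²=1080936581760, difference 1.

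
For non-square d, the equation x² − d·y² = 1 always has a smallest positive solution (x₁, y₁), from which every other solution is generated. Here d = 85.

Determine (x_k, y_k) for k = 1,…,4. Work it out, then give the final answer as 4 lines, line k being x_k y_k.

d=85: √d = [9; 4,1,1,4,18] (ℓ=5, odd), read p_9/q_9
i=0: a=9 ⇒ p=9, q=1
i=1: a=4 ⇒ p=37, q=4
i=2: a=1 ⇒ p=46, q=5
i=3: a=1 ⇒ p=83, q=9
i=4: a=4 ⇒ p=378, q=41
…
i=7: a=1 ⇒ p=34813, q=3776
i=8: a=1 ⇒ p=62739, q=6805
i=9: a=4 ⇒ p=285769, q=30996
→ (285769, 30996).  Check: 285769²=81663921361, 85·30996²=81663921360, difference 1.
(285769+30996√85)^2 = 163327842721 + 17715391848√85
(285769+30996√85)^3 = 93348068572789129 + 10125019625991228√85
(285769+30996√85)^4 = 53351968415791425367681 + 5786833466982059076816√85

285769 30996
163327842721 17715391848
93348068572789129 10125019625991228
53351968415791425367681 5786833466982059076816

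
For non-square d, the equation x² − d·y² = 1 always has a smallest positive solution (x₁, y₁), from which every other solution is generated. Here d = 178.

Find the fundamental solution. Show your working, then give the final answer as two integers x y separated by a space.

1601 120

[13; 2,1,12,1,2,26] for √178; ℓ=6 ⇒ convergent index 5
k=0  a_k=13  p_k/q_k = 13/1
…
k=3  a_k=12  p_k/q_k = 507/38
k=4  a_k=1  p_k/q_k = 547/41
k=5  a_k=2  p_k/q_k = 1601/120
→ (1601, 120).  Check: 1601²=2563201, 178·120²=2563200, difference 1.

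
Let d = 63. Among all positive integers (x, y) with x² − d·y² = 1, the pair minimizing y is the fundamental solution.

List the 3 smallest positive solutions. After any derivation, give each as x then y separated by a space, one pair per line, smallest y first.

d=63: √d = [7; 1,14] (ℓ=2, even), read p_1/q_1
i=0: a=7 ⇒ p=7, q=1
i=1: a=1 ⇒ p=8, q=1
(x₁, y₁) = (8, 1);  8² − 63·1² = 1 ✓
(8+1√63)^2 = 127 + 16√63
(8+1√63)^3 = 2024 + 255√63

8 1
127 16
2024 255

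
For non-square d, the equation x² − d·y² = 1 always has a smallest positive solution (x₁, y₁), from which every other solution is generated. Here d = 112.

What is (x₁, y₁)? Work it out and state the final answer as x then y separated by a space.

[10; 1,1,2,1,1,20] for √112; ℓ=6 ⇒ convergent index 5
step 0: (10, 1)  from 10·(1,0) + (0,1)
step 1: (11, 1)  from 1·(10,1) + (1,0)
…
step 3: (53, 5)  from 2·(21,2) + (11,1)
step 4: (74, 7)  from 1·(53,5) + (21,2)
step 5: (127, 12)  from 1·(74,7) + (53,5)
fundamental: x₁=127, y₁=12  (since 16129 − 112·144 = 1)

127 12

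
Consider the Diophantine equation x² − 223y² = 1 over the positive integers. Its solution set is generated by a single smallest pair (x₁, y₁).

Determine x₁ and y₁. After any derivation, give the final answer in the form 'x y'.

224 15

√223 = [14; 1,13,1,28, …], period ℓ=4 (even) → k=3
step 0: (14, 1)  from 14·(1,0) + (0,1)
step 1: (15, 1)  from 1·(14,1) + (1,0)
step 2: (209, 14)  from 13·(15,1) + (14,1)
step 3: (224, 15)  from 1·(209,14) + (15,1)
fundamental: x₁=224, y₁=15  (since 50176 − 223·225 = 1)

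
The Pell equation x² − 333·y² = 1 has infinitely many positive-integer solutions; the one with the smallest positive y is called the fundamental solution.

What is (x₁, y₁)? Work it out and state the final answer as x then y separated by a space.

73 4

√333 = [18; 4,36, …], period ℓ=2 (even) → k=1
a_0=18:  p_0=18·1+0=18,  q_0=18·0+1=1
a_1=4:  p_1=4·18+1=73,  q_1=4·1+0=4
fundamental: x₁=73, y₁=4  (since 5329 − 333·16 = 1)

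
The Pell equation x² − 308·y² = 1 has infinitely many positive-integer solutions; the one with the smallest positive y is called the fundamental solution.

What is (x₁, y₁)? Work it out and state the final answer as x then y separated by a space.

351 20

d=308: √d = [17; 1,1,4,1,1,34] (ℓ=6, even), read p_5/q_5
a_0=17:  p_0=17·1+0=17,  q_0=17·0+1=1
a_1=1:  p_1=1·17+1=18,  q_1=1·1+0=1
…
a_4=1:  p_4=1·158+35=193,  q_4=1·9+2=11
a_5=1:  p_5=1·193+158=351,  q_5=1·11+9=20
(x₁, y₁) = (351, 20);  351² − 308·20² = 1 ✓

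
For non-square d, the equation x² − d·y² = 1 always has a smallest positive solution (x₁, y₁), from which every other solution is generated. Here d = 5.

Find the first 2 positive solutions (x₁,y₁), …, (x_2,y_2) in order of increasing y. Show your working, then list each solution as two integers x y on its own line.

9 4
161 72

√5 → a₀=2, period (4); ℓ=1 odd so k=1
i=0: a=2 ⇒ p=2, q=1
i=1: a=4 ⇒ p=9, q=4
→ (9, 4).  Check: 9²=81, 5·4²=80, difference 1.
n=2: (9,4)∘(9,4) = (9·9+5·4·4, 9·4+4·9) = (161,72)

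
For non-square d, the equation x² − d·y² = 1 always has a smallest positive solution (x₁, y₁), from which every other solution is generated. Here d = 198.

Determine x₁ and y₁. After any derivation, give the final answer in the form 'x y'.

197 14

√198 = [14; 14,28, …], period ℓ=2 (even) → k=1
a_0=14:  p_0=14·1+0=14,  q_0=14·0+1=1
a_1=14:  p_1=14·14+1=197,  q_1=14·1+0=14
(x₁, y₁) = (197, 14);  197² − 198·14² = 1 ✓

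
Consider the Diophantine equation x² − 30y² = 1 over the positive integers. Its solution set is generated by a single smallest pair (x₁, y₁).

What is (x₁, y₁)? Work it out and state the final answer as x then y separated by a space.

[5; 2,10] for √30; ℓ=2 ⇒ convergent index 1
i=0: a=5 ⇒ p=5, q=1
i=1: a=2 ⇒ p=11, q=2
fundamental: x₁=11, y₁=2  (since 121 − 30·4 = 1)

11 2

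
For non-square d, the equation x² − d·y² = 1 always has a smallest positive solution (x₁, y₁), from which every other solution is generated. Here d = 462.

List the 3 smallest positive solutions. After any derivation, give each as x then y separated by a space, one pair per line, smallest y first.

[21; 2,42] for √462; ℓ=2 ⇒ convergent index 1
step 0: (21, 1)  from 21·(1,0) + (0,1)
step 1: (43, 2)  from 2·(21,1) + (1,0)
fundamental: x₁=43, y₁=2  (since 1849 − 462·4 = 1)
(x_2, y_2) = (43·43 + 462·2·2, 43·2 + 2·43) = (3697, 172)
(x_3, y_3) = (43·3697 + 462·2·172, 43·172 + 2·3697) = (317899, 14790)

43 2
3697 172
317899 14790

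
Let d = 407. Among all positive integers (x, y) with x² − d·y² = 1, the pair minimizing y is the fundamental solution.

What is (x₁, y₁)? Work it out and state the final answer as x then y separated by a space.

2663 132

[20; 5,1,2,1,5,40] for √407; ℓ=6 ⇒ convergent index 5
k=0  a_k=20  p_k/q_k = 20/1
k=1  a_k=5  p_k/q_k = 101/5
…
k=3  a_k=2  p_k/q_k = 343/17
k=4  a_k=1  p_k/q_k = 464/23
k=5  a_k=5  p_k/q_k = 2663/132
→ (2663, 132).  Check: 2663²=7091569, 407·132²=7091568, difference 1.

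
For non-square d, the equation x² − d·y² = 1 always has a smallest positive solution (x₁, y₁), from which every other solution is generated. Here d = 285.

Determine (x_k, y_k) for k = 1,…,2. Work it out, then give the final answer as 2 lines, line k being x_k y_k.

2431 144
11819521 700128

√285 = [16; 1,7,2,7,1,32, …], period ℓ=6 (even) → k=5
a_0=16:  p_0=16·1+0=16,  q_0=16·0+1=1
a_1=1:  p_1=1·16+1=17,  q_1=1·1+0=1
a_2=7:  p_2=7·17+16=135,  q_2=7·1+1=8
a_3=2:  p_3=2·135+17=287,  q_3=2·8+1=17
a_4=7:  p_4=7·287+135=2144,  q_4=7·17+8=127
a_5=1:  p_5=1·2144+287=2431,  q_5=1·127+17=144
→ (2431, 144).  Check: 2431²=5909761, 285·144²=5909760, difference 1.
(x_2, y_2) = (2431·2431 + 285·144·144, 2431·144 + 144·2431) = (11819521, 700128)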